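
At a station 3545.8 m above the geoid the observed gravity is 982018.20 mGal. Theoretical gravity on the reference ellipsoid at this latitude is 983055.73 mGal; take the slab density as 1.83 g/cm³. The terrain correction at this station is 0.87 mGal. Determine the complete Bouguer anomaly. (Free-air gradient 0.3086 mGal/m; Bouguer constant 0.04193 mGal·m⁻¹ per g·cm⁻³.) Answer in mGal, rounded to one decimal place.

-214.5

Free-air correction = 0.3086 × 3545.8 = 1094.23 mGal
Free-air anomaly = 982018.20 − 983055.73 + (1094.23) = 56.70 mGal
Bouguer slab correction = 0.04193 × 1.83 × 3545.8 = 272.08 mGal
Simple Bouguer anomaly = 56.70 − (272.08) = -215.38 mGal
Complete Bouguer anomaly = -215.38 + 0.87 = -214.51 mGal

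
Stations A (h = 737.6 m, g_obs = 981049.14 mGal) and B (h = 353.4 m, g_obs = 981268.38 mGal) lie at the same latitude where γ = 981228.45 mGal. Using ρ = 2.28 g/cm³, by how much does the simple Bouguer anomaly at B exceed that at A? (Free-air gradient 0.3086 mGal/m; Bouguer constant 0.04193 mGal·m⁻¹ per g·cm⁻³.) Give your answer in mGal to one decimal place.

Δg_SB(A) = 981049.14 − 981228.45 + 0.3086×737.6 − 0.04193×2.28×737.6 = -22.20 mGal
Δg_SB(B) = 981268.38 − 981228.45 + 0.3086×353.4 − 0.04193×2.28×353.4 = 115.20 mGal
Difference = 115.20 − (-22.20) = 137.40 mGal

137.4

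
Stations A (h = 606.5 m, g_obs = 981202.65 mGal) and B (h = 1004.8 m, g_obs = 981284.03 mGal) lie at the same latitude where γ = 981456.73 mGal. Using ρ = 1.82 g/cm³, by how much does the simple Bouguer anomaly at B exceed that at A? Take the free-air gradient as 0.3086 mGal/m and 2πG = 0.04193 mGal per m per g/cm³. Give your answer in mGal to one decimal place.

Δg_SB(A) = 981202.65 − 981456.73 + 0.3086×606.5 − 0.04193×1.82×606.5 = -113.20 mGal
Δg_SB(B) = 981284.03 − 981456.73 + 0.3086×1004.8 − 0.04193×1.82×1004.8 = 60.70 mGal
Difference = 60.70 − (-113.20) = 173.90 mGal

173.9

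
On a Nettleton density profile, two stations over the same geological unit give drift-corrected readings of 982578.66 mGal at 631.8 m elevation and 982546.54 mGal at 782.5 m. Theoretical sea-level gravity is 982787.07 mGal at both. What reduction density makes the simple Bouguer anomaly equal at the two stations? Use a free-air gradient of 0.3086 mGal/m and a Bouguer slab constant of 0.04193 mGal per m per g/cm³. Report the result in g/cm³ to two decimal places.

Δg_obs = 982546.54 − 982578.66 = -32.12 mGal over Δh = 782.5 − 631.8 = 150.7 m
Equal Bouguer anomalies ⇒ Δg_obs + (0.3086 − 0.04193ρ)·Δh = 0
0.3086 − 0.04193ρ = −Δg_obs/Δh = 0.21314
ρ = (0.3086 − 0.21314) / 0.04193 = 2.28 g/cm³

2.28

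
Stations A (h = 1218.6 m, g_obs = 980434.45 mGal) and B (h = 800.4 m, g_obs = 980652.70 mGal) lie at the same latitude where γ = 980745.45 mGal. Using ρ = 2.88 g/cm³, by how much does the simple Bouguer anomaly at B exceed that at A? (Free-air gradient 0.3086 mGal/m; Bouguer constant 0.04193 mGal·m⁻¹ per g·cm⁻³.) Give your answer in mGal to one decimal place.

139.7

Δg_SB(A) = 980434.45 − 980745.45 + 0.3086×1218.6 − 0.04193×2.88×1218.6 = -82.10 mGal
Δg_SB(B) = 980652.70 − 980745.45 + 0.3086×800.4 − 0.04193×2.88×800.4 = 57.60 mGal
Difference = 57.60 − (-82.10) = 139.70 mGal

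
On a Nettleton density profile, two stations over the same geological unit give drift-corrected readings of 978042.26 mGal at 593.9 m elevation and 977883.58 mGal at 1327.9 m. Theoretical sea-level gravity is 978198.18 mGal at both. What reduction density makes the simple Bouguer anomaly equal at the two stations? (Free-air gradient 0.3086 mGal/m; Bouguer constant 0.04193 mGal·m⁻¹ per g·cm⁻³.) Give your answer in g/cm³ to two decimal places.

2.20

Δg_obs = 977883.58 − 978042.26 = -158.68 mGal over Δh = 1327.9 − 593.9 = 734.0 m
Equal Bouguer anomalies ⇒ Δg_obs + (0.3086 − 0.04193ρ)·Δh = 0
0.3086 − 0.04193ρ = −Δg_obs/Δh = 0.21619
ρ = (0.3086 − 0.21619) / 0.04193 = 2.20 g/cm³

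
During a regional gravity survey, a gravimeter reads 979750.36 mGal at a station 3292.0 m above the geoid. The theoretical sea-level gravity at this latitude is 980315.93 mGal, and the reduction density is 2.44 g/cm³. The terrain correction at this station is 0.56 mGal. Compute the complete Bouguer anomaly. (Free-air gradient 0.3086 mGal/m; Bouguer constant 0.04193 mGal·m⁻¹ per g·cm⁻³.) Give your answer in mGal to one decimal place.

114.1

Free-air correction = 0.3086 × 3292.0 = 1015.91 mGal
Free-air anomaly = 979750.36 − 980315.93 + (1015.91) = 450.34 mGal
Bouguer slab correction = 0.04193 × 2.44 × 3292.0 = 336.80 mGal
Simple Bouguer anomaly = 450.34 − (336.80) = 113.54 mGal
Complete Bouguer anomaly = 113.54 + 0.56 = 114.10 mGal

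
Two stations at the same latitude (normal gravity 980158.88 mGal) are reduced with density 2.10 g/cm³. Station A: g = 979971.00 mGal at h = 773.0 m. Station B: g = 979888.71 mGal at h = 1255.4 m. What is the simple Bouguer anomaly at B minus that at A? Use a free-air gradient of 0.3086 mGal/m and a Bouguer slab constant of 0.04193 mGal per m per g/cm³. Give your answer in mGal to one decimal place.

Δg_SB(A) = 979971.00 − 980158.88 + 0.3086×773.0 − 0.04193×2.10×773.0 = -17.40 mGal
Δg_SB(B) = 979888.71 − 980158.88 + 0.3086×1255.4 − 0.04193×2.10×1255.4 = 6.70 mGal
Difference = 6.70 − (-17.40) = 24.10 mGal

24.1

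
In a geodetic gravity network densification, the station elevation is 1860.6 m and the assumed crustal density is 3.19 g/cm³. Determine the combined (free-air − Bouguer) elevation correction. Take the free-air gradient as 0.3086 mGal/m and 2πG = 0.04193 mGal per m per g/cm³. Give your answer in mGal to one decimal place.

325.3

Combined gradient = 0.3086 − 0.04193 × 3.19 = 0.1748433 mGal/m
Combined elevation correction = 0.1748433 × 1860.6 = 325.3 mGal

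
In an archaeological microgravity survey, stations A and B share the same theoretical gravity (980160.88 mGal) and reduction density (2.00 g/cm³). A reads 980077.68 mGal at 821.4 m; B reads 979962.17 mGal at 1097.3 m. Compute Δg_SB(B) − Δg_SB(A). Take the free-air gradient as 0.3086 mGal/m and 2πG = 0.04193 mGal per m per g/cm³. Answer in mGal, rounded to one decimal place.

-53.5

Δg_SB(A) = 980077.68 − 980160.88 + 0.3086×821.4 − 0.04193×2.00×821.4 = 101.40 mGal
Δg_SB(B) = 979962.17 − 980160.88 + 0.3086×1097.3 − 0.04193×2.00×1097.3 = 47.90 mGal
Difference = 47.90 − (101.40) = -53.50 mGal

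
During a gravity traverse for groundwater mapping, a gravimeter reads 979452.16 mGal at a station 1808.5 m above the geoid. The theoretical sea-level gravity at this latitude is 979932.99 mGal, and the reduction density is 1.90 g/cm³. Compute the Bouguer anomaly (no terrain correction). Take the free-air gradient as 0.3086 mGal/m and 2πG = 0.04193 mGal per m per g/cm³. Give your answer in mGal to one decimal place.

Free-air correction = 0.3086 × 1808.5 = 558.10 mGal
Free-air anomaly = 979452.16 − 979932.99 + (558.10) = 77.27 mGal
Bouguer slab correction = 0.04193 × 1.90 × 1808.5 = 144.08 mGal
Simple Bouguer anomaly = 77.27 − (144.08) = -66.81 mGal

-66.8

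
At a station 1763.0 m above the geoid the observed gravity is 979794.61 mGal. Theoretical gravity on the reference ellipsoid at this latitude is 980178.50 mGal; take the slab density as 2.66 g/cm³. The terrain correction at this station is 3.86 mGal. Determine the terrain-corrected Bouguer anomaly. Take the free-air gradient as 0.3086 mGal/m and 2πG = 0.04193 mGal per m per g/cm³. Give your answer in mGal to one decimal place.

Free-air correction = 0.3086 × 1763.0 = 544.06 mGal
Free-air anomaly = 979794.61 − 980178.50 + (544.06) = 160.17 mGal
Bouguer slab correction = 0.04193 × 2.66 × 1763.0 = 196.63 mGal
Simple Bouguer anomaly = 160.17 − (196.63) = -36.46 mGal
Complete Bouguer anomaly = -36.46 + 3.86 = -32.60 mGal

-32.6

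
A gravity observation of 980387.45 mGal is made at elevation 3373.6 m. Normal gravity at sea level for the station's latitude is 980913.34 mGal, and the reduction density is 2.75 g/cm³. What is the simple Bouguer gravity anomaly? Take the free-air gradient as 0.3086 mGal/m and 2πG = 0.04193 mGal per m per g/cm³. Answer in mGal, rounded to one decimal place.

126.2

Free-air correction = 0.3086 × 3373.6 = 1041.09 mGal
Free-air anomaly = 980387.45 − 980913.34 + (1041.09) = 515.20 mGal
Bouguer slab correction = 0.04193 × 2.75 × 3373.6 = 389.00 mGal
Simple Bouguer anomaly = 515.20 − (389.00) = 126.20 mGal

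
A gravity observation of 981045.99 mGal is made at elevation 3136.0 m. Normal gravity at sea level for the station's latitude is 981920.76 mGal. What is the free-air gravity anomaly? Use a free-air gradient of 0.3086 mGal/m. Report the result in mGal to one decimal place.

Free-air correction = 0.3086 × 3136.0 = 967.77 mGal
Free-air anomaly = 981045.99 − 981920.76 + (967.77) = 93.00 mGal

93.0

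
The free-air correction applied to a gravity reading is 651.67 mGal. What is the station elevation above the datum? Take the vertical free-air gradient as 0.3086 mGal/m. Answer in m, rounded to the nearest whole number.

h = 651.67 / 0.3086 = 2111.70 m

2112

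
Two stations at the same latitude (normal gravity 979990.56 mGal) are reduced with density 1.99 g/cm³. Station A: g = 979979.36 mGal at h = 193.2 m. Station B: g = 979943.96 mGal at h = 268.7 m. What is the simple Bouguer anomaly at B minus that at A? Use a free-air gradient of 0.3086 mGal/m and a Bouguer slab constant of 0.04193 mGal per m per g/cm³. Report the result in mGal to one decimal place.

-18.4

Δg_SB(A) = 979979.36 − 979990.56 + 0.3086×193.2 − 0.04193×1.99×193.2 = 32.30 mGal
Δg_SB(B) = 979943.96 − 979990.56 + 0.3086×268.7 − 0.04193×1.99×268.7 = 13.90 mGal
Difference = 13.90 − (32.30) = -18.40 mGal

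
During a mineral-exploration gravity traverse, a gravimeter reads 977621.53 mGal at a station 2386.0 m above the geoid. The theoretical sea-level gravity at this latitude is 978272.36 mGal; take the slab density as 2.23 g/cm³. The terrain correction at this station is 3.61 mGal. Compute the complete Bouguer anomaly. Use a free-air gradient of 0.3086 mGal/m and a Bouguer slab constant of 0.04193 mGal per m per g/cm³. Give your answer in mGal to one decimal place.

Free-air correction = 0.3086 × 2386.0 = 736.32 mGal
Free-air anomaly = 977621.53 − 978272.36 + (736.32) = 85.49 mGal
Bouguer slab correction = 0.04193 × 2.23 × 2386.0 = 223.10 mGal
Simple Bouguer anomaly = 85.49 − (223.10) = -137.61 mGal
Complete Bouguer anomaly = -137.61 + 3.61 = -134.00 mGal

-134.0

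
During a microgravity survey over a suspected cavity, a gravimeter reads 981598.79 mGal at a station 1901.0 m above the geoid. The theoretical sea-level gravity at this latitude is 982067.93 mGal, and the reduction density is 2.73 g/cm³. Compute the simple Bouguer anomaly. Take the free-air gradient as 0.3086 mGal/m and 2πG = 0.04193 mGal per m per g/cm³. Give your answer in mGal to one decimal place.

Free-air correction = 0.3086 × 1901.0 = 586.65 mGal
Free-air anomaly = 981598.79 − 982067.93 + (586.65) = 117.51 mGal
Bouguer slab correction = 0.04193 × 2.73 × 1901.0 = 217.61 mGal
Simple Bouguer anomaly = 117.51 − (217.61) = -100.10 mGal

-100.1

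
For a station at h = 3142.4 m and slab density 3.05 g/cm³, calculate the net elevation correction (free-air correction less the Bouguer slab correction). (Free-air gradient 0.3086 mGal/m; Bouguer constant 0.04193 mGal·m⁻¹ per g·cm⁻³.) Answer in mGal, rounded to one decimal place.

567.9

Combined gradient = 0.3086 − 0.04193 × 3.05 = 0.1807135 mGal/m
Combined elevation correction = 0.1807135 × 3142.4 = 567.9 mGal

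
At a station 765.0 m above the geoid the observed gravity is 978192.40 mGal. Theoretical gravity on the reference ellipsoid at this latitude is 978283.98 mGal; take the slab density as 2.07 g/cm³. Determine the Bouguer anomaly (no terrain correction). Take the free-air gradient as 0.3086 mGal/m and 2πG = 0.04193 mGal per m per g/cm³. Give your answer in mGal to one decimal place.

78.1

Free-air correction = 0.3086 × 765.0 = 236.08 mGal
Free-air anomaly = 978192.40 − 978283.98 + (236.08) = 144.50 mGal
Bouguer slab correction = 0.04193 × 2.07 × 765.0 = 66.40 mGal
Simple Bouguer anomaly = 144.50 − (66.40) = 78.10 mGal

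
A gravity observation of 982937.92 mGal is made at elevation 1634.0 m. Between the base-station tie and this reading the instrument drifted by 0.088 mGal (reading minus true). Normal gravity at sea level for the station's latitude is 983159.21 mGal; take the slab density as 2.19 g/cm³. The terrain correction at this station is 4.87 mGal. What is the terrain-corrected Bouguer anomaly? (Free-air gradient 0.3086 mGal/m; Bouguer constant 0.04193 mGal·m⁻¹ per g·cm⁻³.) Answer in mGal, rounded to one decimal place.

137.7

Drift-corrected reading = 982937.92 − (0.088) = 982937.832 mGal
Free-air correction = 0.3086 × 1634.0 = 504.25 mGal
Free-air anomaly = 982937.832 − 983159.21 + (504.25) = 282.872 mGal
Bouguer slab correction = 0.04193 × 2.19 × 1634.0 = 150.04 mGal
Simple Bouguer anomaly = 282.872 − (150.04) = 132.832 mGal
Complete Bouguer anomaly = 132.832 + 4.87 = 137.702 mGal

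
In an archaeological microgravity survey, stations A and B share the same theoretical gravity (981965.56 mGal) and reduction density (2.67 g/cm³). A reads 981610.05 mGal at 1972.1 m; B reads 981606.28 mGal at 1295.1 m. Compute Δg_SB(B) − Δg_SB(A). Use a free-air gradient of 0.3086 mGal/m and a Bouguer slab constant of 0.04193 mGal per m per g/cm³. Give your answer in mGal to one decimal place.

Δg_SB(A) = 981610.05 − 981965.56 + 0.3086×1972.1 − 0.04193×2.67×1972.1 = 32.30 mGal
Δg_SB(B) = 981606.28 − 981965.56 + 0.3086×1295.1 − 0.04193×2.67×1295.1 = -104.60 mGal
Difference = -104.60 − (32.30) = -136.90 mGal

-136.9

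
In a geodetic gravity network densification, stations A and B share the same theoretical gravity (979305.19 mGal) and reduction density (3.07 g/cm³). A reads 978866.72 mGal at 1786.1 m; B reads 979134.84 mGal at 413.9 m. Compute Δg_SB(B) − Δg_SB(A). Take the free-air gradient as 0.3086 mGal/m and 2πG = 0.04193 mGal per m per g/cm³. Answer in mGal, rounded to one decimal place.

21.3

Δg_SB(A) = 978866.72 − 979305.19 + 0.3086×1786.1 − 0.04193×3.07×1786.1 = -117.20 mGal
Δg_SB(B) = 979134.84 − 979305.19 + 0.3086×413.9 − 0.04193×3.07×413.9 = -95.90 mGal
Difference = -95.90 − (-117.20) = 21.30 mGal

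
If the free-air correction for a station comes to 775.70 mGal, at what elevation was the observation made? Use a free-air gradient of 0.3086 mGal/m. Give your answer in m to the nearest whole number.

h = 775.70 / 0.3086 = 2513.61 m

2514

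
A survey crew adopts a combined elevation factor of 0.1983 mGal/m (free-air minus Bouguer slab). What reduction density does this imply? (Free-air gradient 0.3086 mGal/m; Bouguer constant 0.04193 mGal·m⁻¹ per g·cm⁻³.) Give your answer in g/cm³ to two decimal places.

0.1983 = 0.3086 − 0.04193 × ρ
ρ = (0.3086 − 0.1983) / 0.04193 = 2.63 g/cm³

2.63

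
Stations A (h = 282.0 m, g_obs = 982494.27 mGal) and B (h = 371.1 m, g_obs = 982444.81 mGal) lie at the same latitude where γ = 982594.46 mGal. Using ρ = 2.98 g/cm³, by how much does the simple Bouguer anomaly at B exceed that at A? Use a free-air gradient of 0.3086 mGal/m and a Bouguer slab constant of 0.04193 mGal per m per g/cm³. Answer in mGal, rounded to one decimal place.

-33.1

Δg_SB(A) = 982494.27 − 982594.46 + 0.3086×282.0 − 0.04193×2.98×282.0 = -48.40 mGal
Δg_SB(B) = 982444.81 − 982594.46 + 0.3086×371.1 − 0.04193×2.98×371.1 = -81.50 mGal
Difference = -81.50 − (-48.40) = -33.10 mGal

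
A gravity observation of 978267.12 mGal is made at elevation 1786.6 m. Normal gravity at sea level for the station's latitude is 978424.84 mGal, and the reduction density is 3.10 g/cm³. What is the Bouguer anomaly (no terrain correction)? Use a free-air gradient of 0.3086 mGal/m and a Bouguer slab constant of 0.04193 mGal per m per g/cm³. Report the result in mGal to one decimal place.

161.4

Free-air correction = 0.3086 × 1786.6 = 551.34 mGal
Free-air anomaly = 978267.12 − 978424.84 + (551.34) = 393.62 mGal
Bouguer slab correction = 0.04193 × 3.10 × 1786.6 = 232.23 mGal
Simple Bouguer anomaly = 393.62 − (232.23) = 161.39 mGal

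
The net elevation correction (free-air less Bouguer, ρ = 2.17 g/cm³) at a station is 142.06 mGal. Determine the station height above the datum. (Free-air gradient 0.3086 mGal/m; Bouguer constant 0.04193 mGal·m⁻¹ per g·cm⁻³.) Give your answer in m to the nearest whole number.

Combined gradient = 0.3086 − 0.04193 × 2.17 = 0.2176119 mGal/m
h = 142.06 / 0.2176119 = 652.81 m

653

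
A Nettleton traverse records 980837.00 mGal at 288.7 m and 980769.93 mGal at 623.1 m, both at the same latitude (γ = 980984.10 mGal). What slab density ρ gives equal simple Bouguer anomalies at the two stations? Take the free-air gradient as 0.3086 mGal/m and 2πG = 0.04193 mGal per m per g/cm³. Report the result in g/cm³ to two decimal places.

2.58

Δg_obs = 980769.93 − 980837.00 = -67.07 mGal over Δh = 623.1 − 288.7 = 334.4 m
Equal Bouguer anomalies ⇒ Δg_obs + (0.3086 − 0.04193ρ)·Δh = 0
0.3086 − 0.04193ρ = −Δg_obs/Δh = 0.20057
ρ = (0.3086 − 0.20057) / 0.04193 = 2.58 g/cm³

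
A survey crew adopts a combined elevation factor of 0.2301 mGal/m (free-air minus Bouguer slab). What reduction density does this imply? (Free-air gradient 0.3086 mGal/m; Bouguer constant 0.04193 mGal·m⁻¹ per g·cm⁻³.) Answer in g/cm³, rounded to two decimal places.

1.87

0.2301 = 0.3086 − 0.04193 × ρ
ρ = (0.3086 − 0.2301) / 0.04193 = 1.87 g/cm³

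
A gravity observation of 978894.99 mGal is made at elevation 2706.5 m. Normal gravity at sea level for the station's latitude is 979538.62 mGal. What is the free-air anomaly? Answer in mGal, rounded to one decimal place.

Free-air correction = 0.3086 × 2706.5 = 835.23 mGal
Free-air anomaly = 978894.99 − 979538.62 + (835.23) = 191.60 mGal

191.6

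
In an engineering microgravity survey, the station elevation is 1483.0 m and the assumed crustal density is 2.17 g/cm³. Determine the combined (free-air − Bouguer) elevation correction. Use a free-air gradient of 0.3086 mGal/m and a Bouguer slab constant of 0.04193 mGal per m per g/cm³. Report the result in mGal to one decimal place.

Combined gradient = 0.3086 − 0.04193 × 2.17 = 0.2176119 mGal/m
Combined elevation correction = 0.2176119 × 1483.0 = 322.7 mGal

322.7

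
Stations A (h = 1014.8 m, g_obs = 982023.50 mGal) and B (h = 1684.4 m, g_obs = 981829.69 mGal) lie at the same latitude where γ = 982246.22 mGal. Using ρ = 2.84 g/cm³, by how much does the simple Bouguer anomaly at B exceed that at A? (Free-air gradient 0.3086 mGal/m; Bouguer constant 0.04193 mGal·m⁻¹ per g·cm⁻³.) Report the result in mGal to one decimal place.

Δg_SB(A) = 982023.50 − 982246.22 + 0.3086×1014.8 − 0.04193×2.84×1014.8 = -30.40 mGal
Δg_SB(B) = 981829.69 − 982246.22 + 0.3086×1684.4 − 0.04193×2.84×1684.4 = -97.30 mGal
Difference = -97.30 − (-30.40) = -66.90 mGal

-66.9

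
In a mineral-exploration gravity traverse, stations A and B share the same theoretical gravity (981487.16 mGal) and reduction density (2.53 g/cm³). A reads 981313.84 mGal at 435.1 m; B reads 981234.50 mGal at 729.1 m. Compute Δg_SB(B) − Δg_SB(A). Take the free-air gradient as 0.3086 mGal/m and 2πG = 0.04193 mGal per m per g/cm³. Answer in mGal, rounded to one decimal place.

-19.8

Δg_SB(A) = 981313.84 − 981487.16 + 0.3086×435.1 − 0.04193×2.53×435.1 = -85.20 mGal
Δg_SB(B) = 981234.50 − 981487.16 + 0.3086×729.1 − 0.04193×2.53×729.1 = -105.00 mGal
Difference = -105.00 − (-85.20) = -19.80 mGal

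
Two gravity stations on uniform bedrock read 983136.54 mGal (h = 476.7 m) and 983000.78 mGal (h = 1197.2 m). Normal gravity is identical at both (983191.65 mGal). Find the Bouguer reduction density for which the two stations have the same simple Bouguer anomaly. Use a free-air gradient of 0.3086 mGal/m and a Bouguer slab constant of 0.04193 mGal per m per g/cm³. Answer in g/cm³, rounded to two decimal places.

2.87

Δg_obs = 983000.78 − 983136.54 = -135.76 mGal over Δh = 1197.2 − 476.7 = 720.5 m
Equal Bouguer anomalies ⇒ Δg_obs + (0.3086 − 0.04193ρ)·Δh = 0
0.3086 − 0.04193ρ = −Δg_obs/Δh = 0.18842
ρ = (0.3086 − 0.18842) / 0.04193 = 2.87 g/cm³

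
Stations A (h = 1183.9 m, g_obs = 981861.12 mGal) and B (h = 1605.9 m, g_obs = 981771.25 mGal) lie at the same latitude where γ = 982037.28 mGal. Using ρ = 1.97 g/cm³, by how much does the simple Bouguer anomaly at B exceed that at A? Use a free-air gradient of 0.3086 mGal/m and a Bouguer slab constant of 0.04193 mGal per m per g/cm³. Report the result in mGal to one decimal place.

5.5

Δg_SB(A) = 981861.12 − 982037.28 + 0.3086×1183.9 − 0.04193×1.97×1183.9 = 91.40 mGal
Δg_SB(B) = 981771.25 − 982037.28 + 0.3086×1605.9 − 0.04193×1.97×1605.9 = 96.90 mGal
Difference = 96.90 − (91.40) = 5.50 mGal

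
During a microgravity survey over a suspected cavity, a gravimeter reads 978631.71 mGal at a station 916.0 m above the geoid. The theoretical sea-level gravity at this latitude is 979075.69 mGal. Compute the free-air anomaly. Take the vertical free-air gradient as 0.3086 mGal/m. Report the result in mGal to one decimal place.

-161.3

Free-air correction = 0.3086 × 916.0 = 282.68 mGal
Free-air anomaly = 978631.71 − 979075.69 + (282.68) = -161.30 mGal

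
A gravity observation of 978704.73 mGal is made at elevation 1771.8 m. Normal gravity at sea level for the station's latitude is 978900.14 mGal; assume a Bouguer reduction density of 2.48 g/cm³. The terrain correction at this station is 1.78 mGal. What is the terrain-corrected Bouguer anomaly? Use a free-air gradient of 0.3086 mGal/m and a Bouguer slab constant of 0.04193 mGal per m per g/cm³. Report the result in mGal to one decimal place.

168.9

Free-air correction = 0.3086 × 1771.8 = 546.78 mGal
Free-air anomaly = 978704.73 − 978900.14 + (546.78) = 351.37 mGal
Bouguer slab correction = 0.04193 × 2.48 × 1771.8 = 184.24 mGal
Simple Bouguer anomaly = 351.37 − (184.24) = 167.13 mGal
Complete Bouguer anomaly = 167.13 + 1.78 = 168.91 mGal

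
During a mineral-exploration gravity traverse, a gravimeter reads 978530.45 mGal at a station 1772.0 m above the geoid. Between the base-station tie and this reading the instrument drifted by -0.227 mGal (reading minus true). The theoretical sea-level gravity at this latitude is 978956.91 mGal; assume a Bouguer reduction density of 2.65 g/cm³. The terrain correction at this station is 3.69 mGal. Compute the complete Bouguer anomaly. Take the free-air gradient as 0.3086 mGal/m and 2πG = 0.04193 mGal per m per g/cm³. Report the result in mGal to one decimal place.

-72.6

Drift-corrected reading = 978530.45 − (-0.227) = 978530.677 mGal
Free-air correction = 0.3086 × 1772.0 = 546.84 mGal
Free-air anomaly = 978530.677 − 978956.91 + (546.84) = 120.607 mGal
Bouguer slab correction = 0.04193 × 2.65 × 1772.0 = 196.89 mGal
Simple Bouguer anomaly = 120.607 − (196.89) = -76.283 mGal
Complete Bouguer anomaly = -76.283 + 3.69 = -72.593 mGal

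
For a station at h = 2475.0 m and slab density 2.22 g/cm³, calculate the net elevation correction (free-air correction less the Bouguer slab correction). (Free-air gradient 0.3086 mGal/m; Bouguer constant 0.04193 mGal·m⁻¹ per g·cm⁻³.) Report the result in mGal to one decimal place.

533.4

Combined gradient = 0.3086 − 0.04193 × 2.22 = 0.2155154 mGal/m
Combined elevation correction = 0.2155154 × 2475.0 = 533.4 mGal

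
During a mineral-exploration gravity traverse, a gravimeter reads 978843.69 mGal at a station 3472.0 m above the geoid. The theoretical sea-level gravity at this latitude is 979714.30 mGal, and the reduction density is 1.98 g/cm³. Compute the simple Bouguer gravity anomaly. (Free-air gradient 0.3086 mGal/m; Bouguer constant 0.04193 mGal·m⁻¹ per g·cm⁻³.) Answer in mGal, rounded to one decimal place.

Free-air correction = 0.3086 × 3472.0 = 1071.46 mGal
Free-air anomaly = 978843.69 − 979714.30 + (1071.46) = 200.85 mGal
Bouguer slab correction = 0.04193 × 1.98 × 3472.0 = 288.25 mGal
Simple Bouguer anomaly = 200.85 − (288.25) = -87.40 mGal

-87.4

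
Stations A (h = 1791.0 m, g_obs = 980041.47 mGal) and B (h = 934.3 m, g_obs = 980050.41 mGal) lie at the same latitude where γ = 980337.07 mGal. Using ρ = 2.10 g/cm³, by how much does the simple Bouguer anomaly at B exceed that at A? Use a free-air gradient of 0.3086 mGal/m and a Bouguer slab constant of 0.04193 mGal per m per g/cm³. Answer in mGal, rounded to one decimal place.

-180.0

Δg_SB(A) = 980041.47 − 980337.07 + 0.3086×1791.0 − 0.04193×2.10×1791.0 = 99.40 mGal
Δg_SB(B) = 980050.41 − 980337.07 + 0.3086×934.3 − 0.04193×2.10×934.3 = -80.60 mGal
Difference = -80.60 − (99.40) = -180.00 mGal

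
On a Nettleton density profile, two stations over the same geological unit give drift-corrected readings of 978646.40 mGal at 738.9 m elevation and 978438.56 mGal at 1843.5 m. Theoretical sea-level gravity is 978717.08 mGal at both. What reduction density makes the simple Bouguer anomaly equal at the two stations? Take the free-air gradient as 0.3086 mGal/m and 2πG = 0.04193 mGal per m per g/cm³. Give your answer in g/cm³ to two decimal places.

Δg_obs = 978438.56 − 978646.40 = -207.84 mGal over Δh = 1843.5 − 738.9 = 1104.6 m
Equal Bouguer anomalies ⇒ Δg_obs + (0.3086 − 0.04193ρ)·Δh = 0
0.3086 − 0.04193ρ = −Δg_obs/Δh = 0.18816
ρ = (0.3086 − 0.18816) / 0.04193 = 2.87 g/cm³

2.87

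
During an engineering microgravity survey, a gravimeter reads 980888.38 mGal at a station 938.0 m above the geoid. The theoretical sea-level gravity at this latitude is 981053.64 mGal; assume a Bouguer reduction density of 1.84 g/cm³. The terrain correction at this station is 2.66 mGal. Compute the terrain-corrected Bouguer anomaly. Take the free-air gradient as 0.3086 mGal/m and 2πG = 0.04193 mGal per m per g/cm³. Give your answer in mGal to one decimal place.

Free-air correction = 0.3086 × 938.0 = 289.47 mGal
Free-air anomaly = 980888.38 − 981053.64 + (289.47) = 124.21 mGal
Bouguer slab correction = 0.04193 × 1.84 × 938.0 = 72.37 mGal
Simple Bouguer anomaly = 124.21 − (72.37) = 51.84 mGal
Complete Bouguer anomaly = 51.84 + 2.66 = 54.50 mGal

54.5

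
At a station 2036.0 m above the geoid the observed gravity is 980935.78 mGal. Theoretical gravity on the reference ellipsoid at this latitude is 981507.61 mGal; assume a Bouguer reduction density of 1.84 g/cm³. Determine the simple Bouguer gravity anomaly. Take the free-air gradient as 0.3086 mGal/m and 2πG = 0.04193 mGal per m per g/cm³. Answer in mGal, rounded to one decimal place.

-100.6

Free-air correction = 0.3086 × 2036.0 = 628.31 mGal
Free-air anomaly = 980935.78 − 981507.61 + (628.31) = 56.48 mGal
Bouguer slab correction = 0.04193 × 1.84 × 2036.0 = 157.08 mGal
Simple Bouguer anomaly = 56.48 − (157.08) = -100.60 mGal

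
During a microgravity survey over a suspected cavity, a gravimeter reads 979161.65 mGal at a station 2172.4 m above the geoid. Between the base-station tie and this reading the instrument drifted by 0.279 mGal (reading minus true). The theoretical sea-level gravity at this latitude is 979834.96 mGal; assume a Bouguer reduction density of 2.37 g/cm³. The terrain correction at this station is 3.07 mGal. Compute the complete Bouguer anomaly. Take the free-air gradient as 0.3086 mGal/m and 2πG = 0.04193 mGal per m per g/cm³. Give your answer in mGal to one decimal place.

-216.0

Drift-corrected reading = 979161.65 − (0.279) = 979161.371 mGal
Free-air correction = 0.3086 × 2172.4 = 670.40 mGal
Free-air anomaly = 979161.371 − 979834.96 + (670.40) = -3.189 mGal
Bouguer slab correction = 0.04193 × 2.37 × 2172.4 = 215.88 mGal
Simple Bouguer anomaly = -3.189 − (215.88) = -219.069 mGal
Complete Bouguer anomaly = -219.069 + 3.07 = -215.999 mGal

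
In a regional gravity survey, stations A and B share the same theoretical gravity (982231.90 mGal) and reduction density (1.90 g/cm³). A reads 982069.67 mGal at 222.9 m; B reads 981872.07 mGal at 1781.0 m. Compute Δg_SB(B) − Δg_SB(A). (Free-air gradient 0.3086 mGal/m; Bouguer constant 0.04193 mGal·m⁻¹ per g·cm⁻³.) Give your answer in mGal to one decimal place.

Δg_SB(A) = 982069.67 − 982231.90 + 0.3086×222.9 − 0.04193×1.90×222.9 = -111.20 mGal
Δg_SB(B) = 981872.07 − 982231.90 + 0.3086×1781.0 − 0.04193×1.90×1781.0 = 47.90 mGal
Difference = 47.90 − (-111.20) = 159.10 mGal

159.1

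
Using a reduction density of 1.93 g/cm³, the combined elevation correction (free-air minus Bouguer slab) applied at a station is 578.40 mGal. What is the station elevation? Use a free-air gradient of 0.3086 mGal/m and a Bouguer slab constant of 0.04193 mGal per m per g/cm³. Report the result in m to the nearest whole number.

Combined gradient = 0.3086 − 0.04193 × 1.93 = 0.2276751 mGal/m
h = 578.40 / 0.2276751 = 2540.46 m

2540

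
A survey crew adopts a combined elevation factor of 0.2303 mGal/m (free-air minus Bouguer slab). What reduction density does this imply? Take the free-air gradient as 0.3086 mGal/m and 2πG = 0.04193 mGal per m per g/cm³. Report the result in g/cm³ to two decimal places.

0.2303 = 0.3086 − 0.04193 × ρ
ρ = (0.3086 − 0.2303) / 0.04193 = 1.87 g/cm³

1.87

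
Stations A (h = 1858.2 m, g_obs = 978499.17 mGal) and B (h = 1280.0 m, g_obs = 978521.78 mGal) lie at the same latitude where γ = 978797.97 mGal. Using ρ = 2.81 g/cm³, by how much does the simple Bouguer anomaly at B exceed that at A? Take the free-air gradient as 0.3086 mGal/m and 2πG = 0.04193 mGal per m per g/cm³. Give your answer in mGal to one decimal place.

Δg_SB(A) = 978499.17 − 978797.97 + 0.3086×1858.2 − 0.04193×2.81×1858.2 = 55.70 mGal
Δg_SB(B) = 978521.78 − 978797.97 + 0.3086×1280.0 − 0.04193×2.81×1280.0 = -32.00 mGal
Difference = -32.00 − (55.70) = -87.70 mGal

-87.7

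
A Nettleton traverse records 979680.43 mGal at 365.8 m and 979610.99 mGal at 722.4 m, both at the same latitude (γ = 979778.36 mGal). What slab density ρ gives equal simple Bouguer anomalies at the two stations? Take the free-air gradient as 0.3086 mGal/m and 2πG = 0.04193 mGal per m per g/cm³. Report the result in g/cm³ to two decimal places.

2.72

Δg_obs = 979610.99 − 979680.43 = -69.44 mGal over Δh = 722.4 − 365.8 = 356.6 m
Equal Bouguer anomalies ⇒ Δg_obs + (0.3086 − 0.04193ρ)·Δh = 0
0.3086 − 0.04193ρ = −Δg_obs/Δh = 0.19473
ρ = (0.3086 − 0.19473) / 0.04193 = 2.72 g/cm³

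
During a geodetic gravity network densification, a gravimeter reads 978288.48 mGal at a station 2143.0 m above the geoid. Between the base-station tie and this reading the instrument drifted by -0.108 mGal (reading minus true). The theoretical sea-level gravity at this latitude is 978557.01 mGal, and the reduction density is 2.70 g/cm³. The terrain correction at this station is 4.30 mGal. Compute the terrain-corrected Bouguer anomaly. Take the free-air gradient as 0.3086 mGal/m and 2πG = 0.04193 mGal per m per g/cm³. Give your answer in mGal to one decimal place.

Drift-corrected reading = 978288.48 − (-0.108) = 978288.588 mGal
Free-air correction = 0.3086 × 2143.0 = 661.33 mGal
Free-air anomaly = 978288.588 − 978557.01 + (661.33) = 392.908 mGal
Bouguer slab correction = 0.04193 × 2.70 × 2143.0 = 242.61 mGal
Simple Bouguer anomaly = 392.908 − (242.61) = 150.298 mGal
Complete Bouguer anomaly = 150.298 + 4.30 = 154.598 mGal

154.6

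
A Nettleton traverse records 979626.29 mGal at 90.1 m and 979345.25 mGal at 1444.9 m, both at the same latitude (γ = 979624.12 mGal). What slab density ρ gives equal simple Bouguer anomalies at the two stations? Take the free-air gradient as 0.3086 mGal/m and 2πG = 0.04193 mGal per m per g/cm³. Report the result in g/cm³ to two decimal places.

2.41

Δg_obs = 979345.25 − 979626.29 = -281.04 mGal over Δh = 1444.9 − 90.1 = 1354.8 m
Equal Bouguer anomalies ⇒ Δg_obs + (0.3086 − 0.04193ρ)·Δh = 0
0.3086 − 0.04193ρ = −Δg_obs/Δh = 0.20744
ρ = (0.3086 − 0.20744) / 0.04193 = 2.41 g/cm³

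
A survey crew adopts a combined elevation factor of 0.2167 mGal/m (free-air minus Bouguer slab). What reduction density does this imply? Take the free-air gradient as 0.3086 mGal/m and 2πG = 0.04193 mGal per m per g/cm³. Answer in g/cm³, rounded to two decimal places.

0.2167 = 0.3086 − 0.04193 × ρ
ρ = (0.3086 − 0.2167) / 0.04193 = 2.19 g/cm³

2.19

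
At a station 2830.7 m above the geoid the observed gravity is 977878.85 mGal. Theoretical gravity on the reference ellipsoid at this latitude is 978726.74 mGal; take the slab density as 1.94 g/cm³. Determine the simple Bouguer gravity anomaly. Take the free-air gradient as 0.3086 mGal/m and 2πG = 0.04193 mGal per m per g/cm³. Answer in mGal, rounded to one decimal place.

-204.6

Free-air correction = 0.3086 × 2830.7 = 873.55 mGal
Free-air anomaly = 977878.85 − 978726.74 + (873.55) = 25.66 mGal
Bouguer slab correction = 0.04193 × 1.94 × 2830.7 = 230.26 mGal
Simple Bouguer anomaly = 25.66 − (230.26) = -204.60 mGal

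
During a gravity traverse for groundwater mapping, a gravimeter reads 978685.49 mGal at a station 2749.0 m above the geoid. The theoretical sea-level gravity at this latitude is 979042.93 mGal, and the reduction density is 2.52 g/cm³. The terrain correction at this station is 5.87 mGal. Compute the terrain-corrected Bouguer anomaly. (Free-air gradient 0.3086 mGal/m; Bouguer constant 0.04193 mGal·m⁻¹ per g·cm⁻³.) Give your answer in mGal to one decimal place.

206.3

Free-air correction = 0.3086 × 2749.0 = 848.34 mGal
Free-air anomaly = 978685.49 − 979042.93 + (848.34) = 490.90 mGal
Bouguer slab correction = 0.04193 × 2.52 × 2749.0 = 290.47 mGal
Simple Bouguer anomaly = 490.90 − (290.47) = 200.43 mGal
Complete Bouguer anomaly = 200.43 + 5.87 = 206.30 mGal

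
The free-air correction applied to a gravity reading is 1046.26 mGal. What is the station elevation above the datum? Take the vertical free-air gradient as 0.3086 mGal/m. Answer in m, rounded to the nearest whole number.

h = 1046.26 / 0.3086 = 3390.34 m

3390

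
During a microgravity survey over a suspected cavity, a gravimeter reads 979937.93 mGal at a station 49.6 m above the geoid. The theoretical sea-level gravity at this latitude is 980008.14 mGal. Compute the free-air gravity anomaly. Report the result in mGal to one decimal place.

-54.9

Free-air correction = 0.3086 × 49.6 = 15.31 mGal
Free-air anomaly = 979937.93 − 980008.14 + (15.31) = -54.90 mGal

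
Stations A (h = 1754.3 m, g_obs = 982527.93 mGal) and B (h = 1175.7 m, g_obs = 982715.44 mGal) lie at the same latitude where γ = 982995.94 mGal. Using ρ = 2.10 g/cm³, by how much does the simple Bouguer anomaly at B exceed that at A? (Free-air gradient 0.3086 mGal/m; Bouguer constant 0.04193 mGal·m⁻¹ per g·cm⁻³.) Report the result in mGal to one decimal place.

59.9

Δg_SB(A) = 982527.93 − 982995.94 + 0.3086×1754.3 − 0.04193×2.10×1754.3 = -81.10 mGal
Δg_SB(B) = 982715.44 − 982995.94 + 0.3086×1175.7 − 0.04193×2.10×1175.7 = -21.20 mGal
Difference = -21.20 − (-81.10) = 59.90 mGal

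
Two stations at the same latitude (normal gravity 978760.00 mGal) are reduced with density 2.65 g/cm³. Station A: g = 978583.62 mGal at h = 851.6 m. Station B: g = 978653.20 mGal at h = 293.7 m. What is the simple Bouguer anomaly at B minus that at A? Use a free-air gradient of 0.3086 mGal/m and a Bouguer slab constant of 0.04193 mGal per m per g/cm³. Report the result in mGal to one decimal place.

Δg_SB(A) = 978583.62 − 978760.00 + 0.3086×851.6 − 0.04193×2.65×851.6 = -8.20 mGal
Δg_SB(B) = 978653.20 − 978760.00 + 0.3086×293.7 − 0.04193×2.65×293.7 = -48.80 mGal
Difference = -48.80 − (-8.20) = -40.60 mGal

-40.6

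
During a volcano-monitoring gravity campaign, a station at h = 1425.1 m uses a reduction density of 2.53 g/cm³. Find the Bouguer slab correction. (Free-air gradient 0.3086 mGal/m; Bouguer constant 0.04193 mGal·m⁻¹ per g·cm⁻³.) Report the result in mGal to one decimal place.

151.2

Bouguer slab correction = 0.04193 × 2.53 × 1425.1 = 151.2 mGal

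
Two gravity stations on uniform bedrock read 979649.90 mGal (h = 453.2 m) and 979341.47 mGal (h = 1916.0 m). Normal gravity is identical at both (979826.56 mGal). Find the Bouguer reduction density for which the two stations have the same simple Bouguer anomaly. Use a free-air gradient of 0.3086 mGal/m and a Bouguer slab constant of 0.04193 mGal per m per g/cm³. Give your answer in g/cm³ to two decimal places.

2.33

Δg_obs = 979341.47 − 979649.90 = -308.43 mGal over Δh = 1916.0 − 453.2 = 1462.8 m
Equal Bouguer anomalies ⇒ Δg_obs + (0.3086 − 0.04193ρ)·Δh = 0
0.3086 − 0.04193ρ = −Δg_obs/Δh = 0.21085
ρ = (0.3086 − 0.21085) / 0.04193 = 2.33 g/cm³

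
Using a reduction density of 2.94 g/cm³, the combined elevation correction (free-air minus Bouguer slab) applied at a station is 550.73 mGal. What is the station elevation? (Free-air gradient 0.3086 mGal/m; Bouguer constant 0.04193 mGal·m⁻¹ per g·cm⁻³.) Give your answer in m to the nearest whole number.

2972

Combined gradient = 0.3086 − 0.04193 × 2.94 = 0.1853258 mGal/m
h = 550.73 / 0.1853258 = 2971.69 m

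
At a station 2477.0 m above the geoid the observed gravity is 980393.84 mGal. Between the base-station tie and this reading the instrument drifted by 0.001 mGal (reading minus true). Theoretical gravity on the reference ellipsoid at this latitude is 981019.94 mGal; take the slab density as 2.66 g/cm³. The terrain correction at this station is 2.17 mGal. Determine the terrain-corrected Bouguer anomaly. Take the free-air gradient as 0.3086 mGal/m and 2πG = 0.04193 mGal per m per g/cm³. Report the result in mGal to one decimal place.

Drift-corrected reading = 980393.84 − (0.001) = 980393.839 mGal
Free-air correction = 0.3086 × 2477.0 = 764.40 mGal
Free-air anomaly = 980393.839 − 981019.94 + (764.40) = 138.299 mGal
Bouguer slab correction = 0.04193 × 2.66 × 2477.0 = 276.27 mGal
Simple Bouguer anomaly = 138.299 − (276.27) = -137.971 mGal
Complete Bouguer anomaly = -137.971 + 2.17 = -135.801 mGal

-135.8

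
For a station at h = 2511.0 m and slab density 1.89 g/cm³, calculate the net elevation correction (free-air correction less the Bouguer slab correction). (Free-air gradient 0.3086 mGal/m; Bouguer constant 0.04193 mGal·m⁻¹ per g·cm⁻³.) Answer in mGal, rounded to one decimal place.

575.9

Combined gradient = 0.3086 − 0.04193 × 1.89 = 0.2293523 mGal/m
Combined elevation correction = 0.2293523 × 2511.0 = 575.9 mGal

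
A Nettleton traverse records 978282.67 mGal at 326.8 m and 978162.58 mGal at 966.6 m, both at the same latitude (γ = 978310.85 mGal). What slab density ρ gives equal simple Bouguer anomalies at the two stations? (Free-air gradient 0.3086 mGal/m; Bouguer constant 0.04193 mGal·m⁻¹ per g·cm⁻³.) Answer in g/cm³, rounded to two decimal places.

2.88

Δg_obs = 978162.58 − 978282.67 = -120.09 mGal over Δh = 966.6 − 326.8 = 639.8 m
Equal Bouguer anomalies ⇒ Δg_obs + (0.3086 − 0.04193ρ)·Δh = 0
0.3086 − 0.04193ρ = −Δg_obs/Δh = 0.18770
ρ = (0.3086 − 0.18770) / 0.04193 = 2.88 g/cm³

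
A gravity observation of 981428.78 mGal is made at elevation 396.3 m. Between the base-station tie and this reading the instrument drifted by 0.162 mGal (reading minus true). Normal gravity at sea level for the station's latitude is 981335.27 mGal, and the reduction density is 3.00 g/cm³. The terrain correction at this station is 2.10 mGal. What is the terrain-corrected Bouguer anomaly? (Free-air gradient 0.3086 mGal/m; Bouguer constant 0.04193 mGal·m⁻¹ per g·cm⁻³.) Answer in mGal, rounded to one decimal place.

Drift-corrected reading = 981428.78 − (0.162) = 981428.618 mGal
Free-air correction = 0.3086 × 396.3 = 122.30 mGal
Free-air anomaly = 981428.618 − 981335.27 + (122.30) = 215.648 mGal
Bouguer slab correction = 0.04193 × 3.00 × 396.3 = 49.85 mGal
Simple Bouguer anomaly = 215.648 − (49.85) = 165.798 mGal
Complete Bouguer anomaly = 165.798 + 2.10 = 167.898 mGal

167.9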